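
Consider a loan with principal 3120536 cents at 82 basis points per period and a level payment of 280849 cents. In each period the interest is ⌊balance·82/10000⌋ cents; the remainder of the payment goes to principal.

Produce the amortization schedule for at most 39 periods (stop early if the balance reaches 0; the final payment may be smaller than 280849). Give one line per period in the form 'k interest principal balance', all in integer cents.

1. interest=⌊3120536·82/10000⌋=25588; principal=280849-25588=255261; balance=3120536-255261=2865275
2. interest=⌊2865275·82/10000⌋=23495; principal=280849-23495=257354; balance=2865275-257354=2607921
3. interest=⌊2607921·82/10000⌋=21384; principal=280849-21384=259465; balance=2607921-259465=2348456
4. interest=⌊2348456·82/10000⌋=19257; principal=280849-19257=261592; balance=2348456-261592=2086864
5. interest=⌊2086864·82/10000⌋=17112; principal=280849-17112=263737; balance=2086864-263737=1823127
6. interest=⌊1823127·82/10000⌋=14949; principal=280849-14949=265900; balance=1823127-265900=1557227
7. interest=⌊1557227·82/10000⌋=12769; principal=280849-12769=268080; balance=1557227-268080=1289147
8. interest=⌊1289147·82/10000⌋=10571; principal=280849-10571=270278; balance=1289147-270278=1018869
9. interest=⌊1018869·82/10000⌋=8354; principal=280849-8354=272495; balance=1018869-272495=746374
10. interest=⌊746374·82/10000⌋=6120; principal=280849-6120=274729; balance=746374-274729=471645
11. interest=⌊471645·82/10000⌋=3867; principal=280849-3867=276982; balance=471645-276982=194663
12. interest=⌊194663·82/10000⌋=1596; principal=min(280849-1596,194663)=194663; balance=194663-194663=0

1 25588 255261 2865275
2 23495 257354 2607921
3 21384 259465 2348456
4 19257 261592 2086864
5 17112 263737 1823127
6 14949 265900 1557227
7 12769 268080 1289147
8 10571 270278 1018869
9 8354 272495 746374
10 6120 274729 471645
11 3867 276982 194663
12 1596 194663 0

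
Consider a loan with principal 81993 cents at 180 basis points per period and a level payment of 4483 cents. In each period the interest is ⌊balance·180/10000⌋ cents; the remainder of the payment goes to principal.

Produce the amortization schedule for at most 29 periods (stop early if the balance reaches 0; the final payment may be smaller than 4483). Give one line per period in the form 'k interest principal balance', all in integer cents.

1. interest=⌊81993·180/10000⌋=1475; principal=4483-1475=3008; balance=81993-3008=78985
2. interest=⌊78985·180/10000⌋=1421; principal=4483-1421=3062; balance=78985-3062=75923
3. interest=⌊75923·180/10000⌋=1366; principal=4483-1366=3117; balance=75923-3117=72806
4. interest=⌊72806·180/10000⌋=1310; principal=4483-1310=3173; balance=72806-3173=69633
5. interest=⌊69633·180/10000⌋=1253; principal=4483-1253=3230; balance=69633-3230=66403
6. interest=⌊66403·180/10000⌋=1195; principal=4483-1195=3288; balance=66403-3288=63115
7. interest=⌊63115·180/10000⌋=1136; principal=4483-1136=3347; balance=63115-3347=59768
8. interest=⌊59768·180/10000⌋=1075; principal=4483-1075=3408; balance=59768-3408=56360
9. interest=⌊56360·180/10000⌋=1014; principal=4483-1014=3469; balance=56360-3469=52891
10. interest=⌊52891·180/10000⌋=952; principal=4483-952=3531; balance=52891-3531=49360
11. interest=⌊49360·180/10000⌋=888; principal=4483-888=3595; balance=49360-3595=45765
12. interest=⌊45765·180/10000⌋=823; principal=4483-823=3660; balance=45765-3660=42105
13. interest=⌊42105·180/10000⌋=757; principal=4483-757=3726; balance=42105-3726=38379
14. interest=⌊38379·180/10000⌋=690; principal=4483-690=3793; balance=38379-3793=34586
15. interest=⌊34586·180/10000⌋=622; principal=4483-622=3861; balance=34586-3861=30725
16. interest=⌊30725·180/10000⌋=553; principal=4483-553=3930; balance=30725-3930=26795
17. interest=⌊26795·180/10000⌋=482; principal=4483-482=4001; balance=26795-4001=22794
18. interest=⌊22794·180/10000⌋=410; principal=4483-410=4073; balance=22794-4073=18721
19. interest=⌊18721·180/10000⌋=336; principal=4483-336=4147; balance=18721-4147=14574
20. interest=⌊14574·180/10000⌋=262; principal=4483-262=4221; balance=14574-4221=10353
21. interest=⌊10353·180/10000⌋=186; principal=4483-186=4297; balance=10353-4297=6056
22. interest=⌊6056·180/10000⌋=109; principal=4483-109=4374; balance=6056-4374=1682
23. interest=⌊1682·180/10000⌋=30; principal=min(4483-30,1682)=1682; balance=1682-1682=0

1 1475 3008 78985
2 1421 3062 75923
3 1366 3117 72806
4 1310 3173 69633
5 1253 3230 66403
6 1195 3288 63115
7 1136 3347 59768
8 1075 3408 56360
9 1014 3469 52891
10 952 3531 49360
11 888 3595 45765
12 823 3660 42105
13 757 3726 38379
14 690 3793 34586
15 622 3861 30725
16 553 3930 26795
17 482 4001 22794
18 410 4073 18721
19 336 4147 14574
20 262 4221 10353
21 186 4297 6056
22 109 4374 1682
23 30 1682 0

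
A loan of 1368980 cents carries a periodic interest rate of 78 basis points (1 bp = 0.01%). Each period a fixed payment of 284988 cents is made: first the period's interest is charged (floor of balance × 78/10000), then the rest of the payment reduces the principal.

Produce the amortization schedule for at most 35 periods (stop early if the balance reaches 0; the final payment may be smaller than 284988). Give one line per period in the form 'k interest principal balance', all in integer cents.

1 10678 274310 1094670
2 8538 276450 818220
3 6382 278606 539614
4 4208 280780 258834
5 2018 258834 0

1. interest=⌊1368980·78/10000⌋=10678; principal=284988-10678=274310; balance=1368980-274310=1094670
2. interest=⌊1094670·78/10000⌋=8538; principal=284988-8538=276450; balance=1094670-276450=818220
3. interest=⌊818220·78/10000⌋=6382; principal=284988-6382=278606; balance=818220-278606=539614
4. interest=⌊539614·78/10000⌋=4208; principal=284988-4208=280780; balance=539614-280780=258834
5. interest=⌊258834·78/10000⌋=2018; principal=min(284988-2018,258834)=258834; balance=258834-258834=0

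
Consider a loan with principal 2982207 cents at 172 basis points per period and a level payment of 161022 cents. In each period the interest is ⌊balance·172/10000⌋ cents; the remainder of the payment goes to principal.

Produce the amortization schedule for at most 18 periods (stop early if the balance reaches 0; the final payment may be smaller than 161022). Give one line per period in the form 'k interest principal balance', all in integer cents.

1 51293 109729 2872478
2 49406 111616 2760862
3 47486 113536 2647326
4 45534 115488 2531838
5 43547 117475 2414363
6 41527 119495 2294868
7 39471 121551 2173317
8 37381 123641 2049676
9 35254 125768 1923908
10 33091 127931 1795977
11 30890 130132 1665845
12 28652 132370 1533475
13 26375 134647 1398828
14 24059 136963 1261865
15 21704 139318 1122547
16 19307 141715 980832
17 16870 144152 836680
18 14390 146632 690048

1. interest=⌊2982207·172/10000⌋=51293; principal=161022-51293=109729; balance=2982207-109729=2872478
2. interest=⌊2872478·172/10000⌋=49406; principal=161022-49406=111616; balance=2872478-111616=2760862
3. interest=⌊2760862·172/10000⌋=47486; principal=161022-47486=113536; balance=2760862-113536=2647326
4. interest=⌊2647326·172/10000⌋=45534; principal=161022-45534=115488; balance=2647326-115488=2531838
5. interest=⌊2531838·172/10000⌋=43547; principal=161022-43547=117475; balance=2531838-117475=2414363
6. interest=⌊2414363·172/10000⌋=41527; principal=161022-41527=119495; balance=2414363-119495=2294868
7. interest=⌊2294868·172/10000⌋=39471; principal=161022-39471=121551; balance=2294868-121551=2173317
8. interest=⌊2173317·172/10000⌋=37381; principal=161022-37381=123641; balance=2173317-123641=2049676
9. interest=⌊2049676·172/10000⌋=35254; principal=161022-35254=125768; balance=2049676-125768=1923908
10. interest=⌊1923908·172/10000⌋=33091; principal=161022-33091=127931; balance=1923908-127931=1795977
11. interest=⌊1795977·172/10000⌋=30890; principal=161022-30890=130132; balance=1795977-130132=1665845
12. interest=⌊1665845·172/10000⌋=28652; principal=161022-28652=132370; balance=1665845-132370=1533475
13. interest=⌊1533475·172/10000⌋=26375; principal=161022-26375=134647; balance=1533475-134647=1398828
14. interest=⌊1398828·172/10000⌋=24059; principal=161022-24059=136963; balance=1398828-136963=1261865
15. interest=⌊1261865·172/10000⌋=21704; principal=161022-21704=139318; balance=1261865-139318=1122547
16. interest=⌊1122547·172/10000⌋=19307; principal=161022-19307=141715; balance=1122547-141715=980832
17. interest=⌊980832·172/10000⌋=16870; principal=161022-16870=144152; balance=980832-144152=836680
18. interest=⌊836680·172/10000⌋=14390; principal=161022-14390=146632; balance=836680-146632=690048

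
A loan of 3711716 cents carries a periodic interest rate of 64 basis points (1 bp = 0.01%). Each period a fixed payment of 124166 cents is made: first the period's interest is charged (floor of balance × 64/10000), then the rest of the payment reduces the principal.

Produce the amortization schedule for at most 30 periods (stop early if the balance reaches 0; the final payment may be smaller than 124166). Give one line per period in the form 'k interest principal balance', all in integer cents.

1. interest=⌊3711716·64/10000⌋=23754; principal=124166-23754=100412; balance=3711716-100412=3611304
2. interest=⌊3611304·64/10000⌋=23112; principal=124166-23112=101054; balance=3611304-101054=3510250
3. interest=⌊3510250·64/10000⌋=22465; principal=124166-22465=101701; balance=3510250-101701=3408549
4. interest=⌊3408549·64/10000⌋=21814; principal=124166-21814=102352; balance=3408549-102352=3306197
5. interest=⌊3306197·64/10000⌋=21159; principal=124166-21159=103007; balance=3306197-103007=3203190
6. interest=⌊3203190·64/10000⌋=20500; principal=124166-20500=103666; balance=3203190-103666=3099524
7. interest=⌊3099524·64/10000⌋=19836; principal=124166-19836=104330; balance=3099524-104330=2995194
8. interest=⌊2995194·64/10000⌋=19169; principal=124166-19169=104997; balance=2995194-104997=2890197
9. interest=⌊2890197·64/10000⌋=18497; principal=124166-18497=105669; balance=2890197-105669=2784528
10. interest=⌊2784528·64/10000⌋=17820; principal=124166-17820=106346; balance=2784528-106346=2678182
11. interest=⌊2678182·64/10000⌋=17140; principal=124166-17140=107026; balance=2678182-107026=2571156
12. interest=⌊2571156·64/10000⌋=16455; principal=124166-16455=107711; balance=2571156-107711=2463445
13. interest=⌊2463445·64/10000⌋=15766; principal=124166-15766=108400; balance=2463445-108400=2355045
14. interest=⌊2355045·64/10000⌋=15072; principal=124166-15072=109094; balance=2355045-109094=2245951
15. interest=⌊2245951·64/10000⌋=14374; principal=124166-14374=109792; balance=2245951-109792=2136159
16. interest=⌊2136159·64/10000⌋=13671; principal=124166-13671=110495; balance=2136159-110495=2025664
17. interest=⌊2025664·64/10000⌋=12964; principal=124166-12964=111202; balance=2025664-111202=1914462
18. interest=⌊1914462·64/10000⌋=12252; principal=124166-12252=111914; balance=1914462-111914=1802548
19. interest=⌊1802548·64/10000⌋=11536; principal=124166-11536=112630; balance=1802548-112630=1689918
20. interest=⌊1689918·64/10000⌋=10815; principal=124166-10815=113351; balance=1689918-113351=1576567
21. interest=⌊1576567·64/10000⌋=10090; principal=124166-10090=114076; balance=1576567-114076=1462491
22. interest=⌊1462491·64/10000⌋=9359; principal=124166-9359=114807; balance=1462491-114807=1347684
23. interest=⌊1347684·64/10000⌋=8625; principal=124166-8625=115541; balance=1347684-115541=1232143
24. interest=⌊1232143·64/10000⌋=7885; principal=124166-7885=116281; balance=1232143-116281=1115862
25. interest=⌊1115862·64/10000⌋=7141; principal=124166-7141=117025; balance=1115862-117025=998837
26. interest=⌊998837·64/10000⌋=6392; principal=124166-6392=117774; balance=998837-117774=881063
27. interest=⌊881063·64/10000⌋=5638; principal=124166-5638=118528; balance=881063-118528=762535
28. interest=⌊762535·64/10000⌋=4880; principal=124166-4880=119286; balance=762535-119286=643249
29. interest=⌊643249·64/10000⌋=4116; principal=124166-4116=120050; balance=643249-120050=523199
30. interest=⌊523199·64/10000⌋=3348; principal=124166-3348=120818; balance=523199-120818=402381

1 23754 100412 3611304
2 23112 101054 3510250
3 22465 101701 3408549
4 21814 102352 3306197
5 21159 103007 3203190
6 20500 103666 3099524
7 19836 104330 2995194
8 19169 104997 2890197
9 18497 105669 2784528
10 17820 106346 2678182
11 17140 107026 2571156
12 16455 107711 2463445
13 15766 108400 2355045
14 15072 109094 2245951
15 14374 109792 2136159
16 13671 110495 2025664
17 12964 111202 1914462
18 12252 111914 1802548
19 11536 112630 1689918
20 10815 113351 1576567
21 10090 114076 1462491
22 9359 114807 1347684
23 8625 115541 1232143
24 7885 116281 1115862
25 7141 117025 998837
26 6392 117774 881063
27 5638 118528 762535
28 4880 119286 643249
29 4116 120050 523199
30 3348 120818 402381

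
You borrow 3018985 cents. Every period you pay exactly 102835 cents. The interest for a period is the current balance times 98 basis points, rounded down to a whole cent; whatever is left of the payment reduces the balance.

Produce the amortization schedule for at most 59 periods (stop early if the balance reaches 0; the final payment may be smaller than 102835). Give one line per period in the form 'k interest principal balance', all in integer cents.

1 29586 73249 2945736
2 28868 73967 2871769
3 28143 74692 2797077
4 27411 75424 2721653
5 26672 76163 2645490
6 25925 76910 2568580
7 25172 77663 2490917
8 24410 78425 2412492
9 23642 79193 2333299
10 22866 79969 2253330
11 22082 80753 2172577
12 21291 81544 2091033
13 20492 82343 2008690
14 19685 83150 1925540
15 18870 83965 1841575
16 18047 84788 1756787
17 17216 85619 1671168
18 16377 86458 1584710
19 15530 87305 1497405
20 14674 88161 1409244
21 13810 89025 1320219
22 12938 89897 1230322
23 12057 90778 1139544
24 11167 91668 1047876
25 10269 92566 955310
26 9362 93473 861837
27 8446 94389 767448
28 7520 95315 672133
29 6586 96249 575884
30 5643 97192 478692
31 4691 98144 380548
32 3729 99106 281442
33 2758 100077 181365
34 1777 101058 80307
35 787 80307 0

1. interest=⌊3018985·98/10000⌋=29586; principal=102835-29586=73249; balance=3018985-73249=2945736
2. interest=⌊2945736·98/10000⌋=28868; principal=102835-28868=73967; balance=2945736-73967=2871769
3. interest=⌊2871769·98/10000⌋=28143; principal=102835-28143=74692; balance=2871769-74692=2797077
4. interest=⌊2797077·98/10000⌋=27411; principal=102835-27411=75424; balance=2797077-75424=2721653
5. interest=⌊2721653·98/10000⌋=26672; principal=102835-26672=76163; balance=2721653-76163=2645490
6. interest=⌊2645490·98/10000⌋=25925; principal=102835-25925=76910; balance=2645490-76910=2568580
7. interest=⌊2568580·98/10000⌋=25172; principal=102835-25172=77663; balance=2568580-77663=2490917
8. interest=⌊2490917·98/10000⌋=24410; principal=102835-24410=78425; balance=2490917-78425=2412492
9. interest=⌊2412492·98/10000⌋=23642; principal=102835-23642=79193; balance=2412492-79193=2333299
10. interest=⌊2333299·98/10000⌋=22866; principal=102835-22866=79969; balance=2333299-79969=2253330
11. interest=⌊2253330·98/10000⌋=22082; principal=102835-22082=80753; balance=2253330-80753=2172577
12. interest=⌊2172577·98/10000⌋=21291; principal=102835-21291=81544; balance=2172577-81544=2091033
13. interest=⌊2091033·98/10000⌋=20492; principal=102835-20492=82343; balance=2091033-82343=2008690
14. interest=⌊2008690·98/10000⌋=19685; principal=102835-19685=83150; balance=2008690-83150=1925540
15. interest=⌊1925540·98/10000⌋=18870; principal=102835-18870=83965; balance=1925540-83965=1841575
16. interest=⌊1841575·98/10000⌋=18047; principal=102835-18047=84788; balance=1841575-84788=1756787
17. interest=⌊1756787·98/10000⌋=17216; principal=102835-17216=85619; balance=1756787-85619=1671168
18. interest=⌊1671168·98/10000⌋=16377; principal=102835-16377=86458; balance=1671168-86458=1584710
19. interest=⌊1584710·98/10000⌋=15530; principal=102835-15530=87305; balance=1584710-87305=1497405
20. interest=⌊1497405·98/10000⌋=14674; principal=102835-14674=88161; balance=1497405-88161=1409244
21. interest=⌊1409244·98/10000⌋=13810; principal=102835-13810=89025; balance=1409244-89025=1320219
22. interest=⌊1320219·98/10000⌋=12938; principal=102835-12938=89897; balance=1320219-89897=1230322
23. interest=⌊1230322·98/10000⌋=12057; principal=102835-12057=90778; balance=1230322-90778=1139544
24. interest=⌊1139544·98/10000⌋=11167; principal=102835-11167=91668; balance=1139544-91668=1047876
25. interest=⌊1047876·98/10000⌋=10269; principal=102835-10269=92566; balance=1047876-92566=955310
26. interest=⌊955310·98/10000⌋=9362; principal=102835-9362=93473; balance=955310-93473=861837
27. interest=⌊861837·98/10000⌋=8446; principal=102835-8446=94389; balance=861837-94389=767448
28. interest=⌊767448·98/10000⌋=7520; principal=102835-7520=95315; balance=767448-95315=672133
29. interest=⌊672133·98/10000⌋=6586; principal=102835-6586=96249; balance=672133-96249=575884
30. interest=⌊575884·98/10000⌋=5643; principal=102835-5643=97192; balance=575884-97192=478692
31. interest=⌊478692·98/10000⌋=4691; principal=102835-4691=98144; balance=478692-98144=380548
32. interest=⌊380548·98/10000⌋=3729; principal=102835-3729=99106; balance=380548-99106=281442
33. interest=⌊281442·98/10000⌋=2758; principal=102835-2758=100077; balance=281442-100077=181365
34. interest=⌊181365·98/10000⌋=1777; principal=102835-1777=101058; balance=181365-101058=80307
35. interest=⌊80307·98/10000⌋=787; principal=min(102835-787,80307)=80307; balance=80307-80307=0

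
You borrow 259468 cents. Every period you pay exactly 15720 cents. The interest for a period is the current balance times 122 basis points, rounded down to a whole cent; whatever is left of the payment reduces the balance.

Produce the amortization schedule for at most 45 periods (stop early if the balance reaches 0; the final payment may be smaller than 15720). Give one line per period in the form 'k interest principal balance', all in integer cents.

1. interest=⌊259468·122/10000⌋=3165; principal=15720-3165=12555; balance=259468-12555=246913
2. interest=⌊246913·122/10000⌋=3012; principal=15720-3012=12708; balance=246913-12708=234205
3. interest=⌊234205·122/10000⌋=2857; principal=15720-2857=12863; balance=234205-12863=221342
4. interest=⌊221342·122/10000⌋=2700; principal=15720-2700=13020; balance=221342-13020=208322
5. interest=⌊208322·122/10000⌋=2541; principal=15720-2541=13179; balance=208322-13179=195143
6. interest=⌊195143·122/10000⌋=2380; principal=15720-2380=13340; balance=195143-13340=181803
7. interest=⌊181803·122/10000⌋=2217; principal=15720-2217=13503; balance=181803-13503=168300
8. interest=⌊168300·122/10000⌋=2053; principal=15720-2053=13667; balance=168300-13667=154633
9. interest=⌊154633·122/10000⌋=1886; principal=15720-1886=13834; balance=154633-13834=140799
10. interest=⌊140799·122/10000⌋=1717; principal=15720-1717=14003; balance=140799-14003=126796
11. interest=⌊126796·122/10000⌋=1546; principal=15720-1546=14174; balance=126796-14174=112622
12. interest=⌊112622·122/10000⌋=1373; principal=15720-1373=14347; balance=112622-14347=98275
13. interest=⌊98275·122/10000⌋=1198; principal=15720-1198=14522; balance=98275-14522=83753
14. interest=⌊83753·122/10000⌋=1021; principal=15720-1021=14699; balance=83753-14699=69054
15. interest=⌊69054·122/10000⌋=842; principal=15720-842=14878; balance=69054-14878=54176
16. interest=⌊54176·122/10000⌋=660; principal=15720-660=15060; balance=54176-15060=39116
17. interest=⌊39116·122/10000⌋=477; principal=15720-477=15243; balance=39116-15243=23873
18. interest=⌊23873·122/10000⌋=291; principal=15720-291=15429; balance=23873-15429=8444
19. interest=⌊8444·122/10000⌋=103; principal=min(15720-103,8444)=8444; balance=8444-8444=0

1 3165 12555 246913
2 3012 12708 234205
3 2857 12863 221342
4 2700 13020 208322
5 2541 13179 195143
6 2380 13340 181803
7 2217 13503 168300
8 2053 13667 154633
9 1886 13834 140799
10 1717 14003 126796
11 1546 14174 112622
12 1373 14347 98275
13 1198 14522 83753
14 1021 14699 69054
15 842 14878 54176
16 660 15060 39116
17 477 15243 23873
18 291 15429 8444
19 103 8444 0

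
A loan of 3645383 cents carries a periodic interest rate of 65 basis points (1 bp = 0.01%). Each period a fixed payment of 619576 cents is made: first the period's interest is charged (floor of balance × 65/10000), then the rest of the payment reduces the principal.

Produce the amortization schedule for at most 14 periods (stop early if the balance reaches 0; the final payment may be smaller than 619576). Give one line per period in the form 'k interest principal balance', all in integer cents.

1. interest=⌊3645383·65/10000⌋=23694; principal=619576-23694=595882; balance=3645383-595882=3049501
2. interest=⌊3049501·65/10000⌋=19821; principal=619576-19821=599755; balance=3049501-599755=2449746
3. interest=⌊2449746·65/10000⌋=15923; principal=619576-15923=603653; balance=2449746-603653=1846093
4. interest=⌊1846093·65/10000⌋=11999; principal=619576-11999=607577; balance=1846093-607577=1238516
5. interest=⌊1238516·65/10000⌋=8050; principal=619576-8050=611526; balance=1238516-611526=626990
6. interest=⌊626990·65/10000⌋=4075; principal=619576-4075=615501; balance=626990-615501=11489
7. interest=⌊11489·65/10000⌋=74; principal=min(619576-74,11489)=11489; balance=11489-11489=0

1 23694 595882 3049501
2 19821 599755 2449746
3 15923 603653 1846093
4 11999 607577 1238516
5 8050 611526 626990
6 4075 615501 11489
7 74 11489 0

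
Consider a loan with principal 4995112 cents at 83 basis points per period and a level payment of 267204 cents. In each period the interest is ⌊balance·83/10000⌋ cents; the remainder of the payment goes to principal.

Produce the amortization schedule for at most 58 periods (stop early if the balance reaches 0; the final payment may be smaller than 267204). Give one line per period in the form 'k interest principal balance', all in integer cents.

1. interest=⌊4995112·83/10000⌋=41459; principal=267204-41459=225745; balance=4995112-225745=4769367
2. interest=⌊4769367·83/10000⌋=39585; principal=267204-39585=227619; balance=4769367-227619=4541748
3. interest=⌊4541748·83/10000⌋=37696; principal=267204-37696=229508; balance=4541748-229508=4312240
4. interest=⌊4312240·83/10000⌋=35791; principal=267204-35791=231413; balance=4312240-231413=4080827
5. interest=⌊4080827·83/10000⌋=33870; principal=267204-33870=233334; balance=4080827-233334=3847493
6. interest=⌊3847493·83/10000⌋=31934; principal=267204-31934=235270; balance=3847493-235270=3612223
7. interest=⌊3612223·83/10000⌋=29981; principal=267204-29981=237223; balance=3612223-237223=3375000
8. interest=⌊3375000·83/10000⌋=28012; principal=267204-28012=239192; balance=3375000-239192=3135808
9. interest=⌊3135808·83/10000⌋=26027; principal=267204-26027=241177; balance=3135808-241177=2894631
10. interest=⌊2894631·83/10000⌋=24025; principal=267204-24025=243179; balance=2894631-243179=2651452
11. interest=⌊2651452·83/10000⌋=22007; principal=267204-22007=245197; balance=2651452-245197=2406255
12. interest=⌊2406255·83/10000⌋=19971; principal=267204-19971=247233; balance=2406255-247233=2159022
13. interest=⌊2159022·83/10000⌋=17919; principal=267204-17919=249285; balance=2159022-249285=1909737
14. interest=⌊1909737·83/10000⌋=15850; principal=267204-15850=251354; balance=1909737-251354=1658383
15. interest=⌊1658383·83/10000⌋=13764; principal=267204-13764=253440; balance=1658383-253440=1404943
16. interest=⌊1404943·83/10000⌋=11661; principal=267204-11661=255543; balance=1404943-255543=1149400
17. interest=⌊1149400·83/10000⌋=9540; principal=267204-9540=257664; balance=1149400-257664=891736
18. interest=⌊891736·83/10000⌋=7401; principal=267204-7401=259803; balance=891736-259803=631933
19. interest=⌊631933·83/10000⌋=5245; principal=267204-5245=261959; balance=631933-261959=369974
20. interest=⌊369974·83/10000⌋=3070; principal=267204-3070=264134; balance=369974-264134=105840
21. interest=⌊105840·83/10000⌋=878; principal=min(267204-878,105840)=105840; balance=105840-105840=0

1 41459 225745 4769367
2 39585 227619 4541748
3 37696 229508 4312240
4 35791 231413 4080827
5 33870 233334 3847493
6 31934 235270 3612223
7 29981 237223 3375000
8 28012 239192 3135808
9 26027 241177 2894631
10 24025 243179 2651452
11 22007 245197 2406255
12 19971 247233 2159022
13 17919 249285 1909737
14 15850 251354 1658383
15 13764 253440 1404943
16 11661 255543 1149400
17 9540 257664 891736
18 7401 259803 631933
19 5245 261959 369974
20 3070 264134 105840
21 878 105840 0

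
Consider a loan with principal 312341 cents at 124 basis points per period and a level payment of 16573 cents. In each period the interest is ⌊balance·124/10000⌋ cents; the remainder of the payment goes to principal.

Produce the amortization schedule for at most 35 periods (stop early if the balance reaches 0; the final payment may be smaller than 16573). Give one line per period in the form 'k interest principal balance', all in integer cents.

1. interest=⌊312341·124/10000⌋=3873; principal=16573-3873=12700; balance=312341-12700=299641
2. interest=⌊299641·124/10000⌋=3715; principal=16573-3715=12858; balance=299641-12858=286783
3. interest=⌊286783·124/10000⌋=3556; principal=16573-3556=13017; balance=286783-13017=273766
4. interest=⌊273766·124/10000⌋=3394; principal=16573-3394=13179; balance=273766-13179=260587
5. interest=⌊260587·124/10000⌋=3231; principal=16573-3231=13342; balance=260587-13342=247245
6. interest=⌊247245·124/10000⌋=3065; principal=16573-3065=13508; balance=247245-13508=233737
7. interest=⌊233737·124/10000⌋=2898; principal=16573-2898=13675; balance=233737-13675=220062
8. interest=⌊220062·124/10000⌋=2728; principal=16573-2728=13845; balance=220062-13845=206217
9. interest=⌊206217·124/10000⌋=2557; principal=16573-2557=14016; balance=206217-14016=192201
10. interest=⌊192201·124/10000⌋=2383; principal=16573-2383=14190; balance=192201-14190=178011
11. interest=⌊178011·124/10000⌋=2207; principal=16573-2207=14366; balance=178011-14366=163645
12. interest=⌊163645·124/10000⌋=2029; principal=16573-2029=14544; balance=163645-14544=149101
13. interest=⌊149101·124/10000⌋=1848; principal=16573-1848=14725; balance=149101-14725=134376
14. interest=⌊134376·124/10000⌋=1666; principal=16573-1666=14907; balance=134376-14907=119469
15. interest=⌊119469·124/10000⌋=1481; principal=16573-1481=15092; balance=119469-15092=104377
16. interest=⌊104377·124/10000⌋=1294; principal=16573-1294=15279; balance=104377-15279=89098
17. interest=⌊89098·124/10000⌋=1104; principal=16573-1104=15469; balance=89098-15469=73629
18. interest=⌊73629·124/10000⌋=912; principal=16573-912=15661; balance=73629-15661=57968
19. interest=⌊57968·124/10000⌋=718; principal=16573-718=15855; balance=57968-15855=42113
20. interest=⌊42113·124/10000⌋=522; principal=16573-522=16051; balance=42113-16051=26062
21. interest=⌊26062·124/10000⌋=323; principal=16573-323=16250; balance=26062-16250=9812
22. interest=⌊9812·124/10000⌋=121; principal=min(16573-121,9812)=9812; balance=9812-9812=0

1 3873 12700 299641
2 3715 12858 286783
3 3556 13017 273766
4 3394 13179 260587
5 3231 13342 247245
6 3065 13508 233737
7 2898 13675 220062
8 2728 13845 206217
9 2557 14016 192201
10 2383 14190 178011
11 2207 14366 163645
12 2029 14544 149101
13 1848 14725 134376
14 1666 14907 119469
15 1481 15092 104377
16 1294 15279 89098
17 1104 15469 73629
18 912 15661 57968
19 718 15855 42113
20 522 16051 26062
21 323 16250 9812
22 121 9812 0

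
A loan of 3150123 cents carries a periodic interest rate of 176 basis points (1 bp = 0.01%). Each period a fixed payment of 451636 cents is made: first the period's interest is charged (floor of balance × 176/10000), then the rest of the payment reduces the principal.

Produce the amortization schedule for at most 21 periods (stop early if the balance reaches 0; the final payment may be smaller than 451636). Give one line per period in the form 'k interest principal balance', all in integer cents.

1 55442 396194 2753929
2 48469 403167 2350762
3 41373 410263 1940499
4 34152 417484 1523015
5 26805 424831 1098184
6 19328 432308 665876
7 11719 439917 225959
8 3976 225959 0

1. interest=⌊3150123·176/10000⌋=55442; principal=451636-55442=396194; balance=3150123-396194=2753929
2. interest=⌊2753929·176/10000⌋=48469; principal=451636-48469=403167; balance=2753929-403167=2350762
3. interest=⌊2350762·176/10000⌋=41373; principal=451636-41373=410263; balance=2350762-410263=1940499
4. interest=⌊1940499·176/10000⌋=34152; principal=451636-34152=417484; balance=1940499-417484=1523015
5. interest=⌊1523015·176/10000⌋=26805; principal=451636-26805=424831; balance=1523015-424831=1098184
6. interest=⌊1098184·176/10000⌋=19328; principal=451636-19328=432308; balance=1098184-432308=665876
7. interest=⌊665876·176/10000⌋=11719; principal=451636-11719=439917; balance=665876-439917=225959
8. interest=⌊225959·176/10000⌋=3976; principal=min(451636-3976,225959)=225959; balance=225959-225959=0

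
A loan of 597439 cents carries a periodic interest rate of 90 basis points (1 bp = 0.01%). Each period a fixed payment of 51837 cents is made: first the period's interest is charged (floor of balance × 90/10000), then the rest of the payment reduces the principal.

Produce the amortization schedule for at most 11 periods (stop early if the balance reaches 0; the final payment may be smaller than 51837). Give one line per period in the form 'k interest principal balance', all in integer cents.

1. interest=⌊597439·90/10000⌋=5376; principal=51837-5376=46461; balance=597439-46461=550978
2. interest=⌊550978·90/10000⌋=4958; principal=51837-4958=46879; balance=550978-46879=504099
3. interest=⌊504099·90/10000⌋=4536; principal=51837-4536=47301; balance=504099-47301=456798
4. interest=⌊456798·90/10000⌋=4111; principal=51837-4111=47726; balance=456798-47726=409072
5. interest=⌊409072·90/10000⌋=3681; principal=51837-3681=48156; balance=409072-48156=360916
6. interest=⌊360916·90/10000⌋=3248; principal=51837-3248=48589; balance=360916-48589=312327
7. interest=⌊312327·90/10000⌋=2810; principal=51837-2810=49027; balance=312327-49027=263300
8. interest=⌊263300·90/10000⌋=2369; principal=51837-2369=49468; balance=263300-49468=213832
9. interest=⌊213832·90/10000⌋=1924; principal=51837-1924=49913; balance=213832-49913=163919
10. interest=⌊163919·90/10000⌋=1475; principal=51837-1475=50362; balance=163919-50362=113557
11. interest=⌊113557·90/10000⌋=1022; principal=51837-1022=50815; balance=113557-50815=62742

1 5376 46461 550978
2 4958 46879 504099
3 4536 47301 456798
4 4111 47726 409072
5 3681 48156 360916
6 3248 48589 312327
7 2810 49027 263300
8 2369 49468 213832
9 1924 49913 163919
10 1475 50362 113557
11 1022 50815 62742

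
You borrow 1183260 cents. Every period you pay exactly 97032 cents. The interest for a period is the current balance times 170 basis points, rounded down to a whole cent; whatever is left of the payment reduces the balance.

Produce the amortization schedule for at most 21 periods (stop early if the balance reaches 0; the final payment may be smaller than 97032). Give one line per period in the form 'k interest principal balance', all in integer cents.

1 20115 76917 1106343
2 18807 78225 1028118
3 17478 79554 948564
4 16125 80907 867657
5 14750 82282 785375
6 13351 83681 701694
7 11928 85104 616590
8 10482 86550 530040
9 9010 88022 442018
10 7514 89518 352500
11 5992 91040 261460
12 4444 92588 168872
13 2870 94162 74710
14 1270 74710 0

1. interest=⌊1183260·170/10000⌋=20115; principal=97032-20115=76917; balance=1183260-76917=1106343
2. interest=⌊1106343·170/10000⌋=18807; principal=97032-18807=78225; balance=1106343-78225=1028118
3. interest=⌊1028118·170/10000⌋=17478; principal=97032-17478=79554; balance=1028118-79554=948564
4. interest=⌊948564·170/10000⌋=16125; principal=97032-16125=80907; balance=948564-80907=867657
5. interest=⌊867657·170/10000⌋=14750; principal=97032-14750=82282; balance=867657-82282=785375
6. interest=⌊785375·170/10000⌋=13351; principal=97032-13351=83681; balance=785375-83681=701694
7. interest=⌊701694·170/10000⌋=11928; principal=97032-11928=85104; balance=701694-85104=616590
8. interest=⌊616590·170/10000⌋=10482; principal=97032-10482=86550; balance=616590-86550=530040
9. interest=⌊530040·170/10000⌋=9010; principal=97032-9010=88022; balance=530040-88022=442018
10. interest=⌊442018·170/10000⌋=7514; principal=97032-7514=89518; balance=442018-89518=352500
11. interest=⌊352500·170/10000⌋=5992; principal=97032-5992=91040; balance=352500-91040=261460
12. interest=⌊261460·170/10000⌋=4444; principal=97032-4444=92588; balance=261460-92588=168872
13. interest=⌊168872·170/10000⌋=2870; principal=97032-2870=94162; balance=168872-94162=74710
14. interest=⌊74710·170/10000⌋=1270; principal=min(97032-1270,74710)=74710; balance=74710-74710=0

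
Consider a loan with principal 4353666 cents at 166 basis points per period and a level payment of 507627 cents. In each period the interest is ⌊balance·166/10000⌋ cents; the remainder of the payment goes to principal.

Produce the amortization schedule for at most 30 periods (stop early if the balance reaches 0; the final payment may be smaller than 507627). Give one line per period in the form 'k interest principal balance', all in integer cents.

1 72270 435357 3918309
2 65043 442584 3475725
3 57697 449930 3025795
4 50228 457399 2568396
5 42635 464992 2103404
6 34916 472711 1630693
7 27069 480558 1150135
8 19092 488535 661600
9 10982 496645 164955
10 2738 164955 0

1. interest=⌊4353666·166/10000⌋=72270; principal=507627-72270=435357; balance=4353666-435357=3918309
2. interest=⌊3918309·166/10000⌋=65043; principal=507627-65043=442584; balance=3918309-442584=3475725
3. interest=⌊3475725·166/10000⌋=57697; principal=507627-57697=449930; balance=3475725-449930=3025795
4. interest=⌊3025795·166/10000⌋=50228; principal=507627-50228=457399; balance=3025795-457399=2568396
5. interest=⌊2568396·166/10000⌋=42635; principal=507627-42635=464992; balance=2568396-464992=2103404
6. interest=⌊2103404·166/10000⌋=34916; principal=507627-34916=472711; balance=2103404-472711=1630693
7. interest=⌊1630693·166/10000⌋=27069; principal=507627-27069=480558; balance=1630693-480558=1150135
8. interest=⌊1150135·166/10000⌋=19092; principal=507627-19092=488535; balance=1150135-488535=661600
9. interest=⌊661600·166/10000⌋=10982; principal=507627-10982=496645; balance=661600-496645=164955
10. interest=⌊164955·166/10000⌋=2738; principal=min(507627-2738,164955)=164955; balance=164955-164955=0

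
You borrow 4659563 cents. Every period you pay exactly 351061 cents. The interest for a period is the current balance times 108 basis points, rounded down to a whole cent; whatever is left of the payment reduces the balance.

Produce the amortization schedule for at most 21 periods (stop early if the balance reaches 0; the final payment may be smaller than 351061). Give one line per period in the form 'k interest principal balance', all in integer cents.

1. interest=⌊4659563·108/10000⌋=50323; principal=351061-50323=300738; balance=4659563-300738=4358825
2. interest=⌊4358825·108/10000⌋=47075; principal=351061-47075=303986; balance=4358825-303986=4054839
3. interest=⌊4054839·108/10000⌋=43792; principal=351061-43792=307269; balance=4054839-307269=3747570
4. interest=⌊3747570·108/10000⌋=40473; principal=351061-40473=310588; balance=3747570-310588=3436982
5. interest=⌊3436982·108/10000⌋=37119; principal=351061-37119=313942; balance=3436982-313942=3123040
6. interest=⌊3123040·108/10000⌋=33728; principal=351061-33728=317333; balance=3123040-317333=2805707
7. interest=⌊2805707·108/10000⌋=30301; principal=351061-30301=320760; balance=2805707-320760=2484947
8. interest=⌊2484947·108/10000⌋=26837; principal=351061-26837=324224; balance=2484947-324224=2160723
9. interest=⌊2160723·108/10000⌋=23335; principal=351061-23335=327726; balance=2160723-327726=1832997
10. interest=⌊1832997·108/10000⌋=19796; principal=351061-19796=331265; balance=1832997-331265=1501732
11. interest=⌊1501732·108/10000⌋=16218; principal=351061-16218=334843; balance=1501732-334843=1166889
12. interest=⌊1166889·108/10000⌋=12602; principal=351061-12602=338459; balance=1166889-338459=828430
13. interest=⌊828430·108/10000⌋=8947; principal=351061-8947=342114; balance=828430-342114=486316
14. interest=⌊486316·108/10000⌋=5252; principal=351061-5252=345809; balance=486316-345809=140507
15. interest=⌊140507·108/10000⌋=1517; principal=min(351061-1517,140507)=140507; balance=140507-140507=0

1 50323 300738 4358825
2 47075 303986 4054839
3 43792 307269 3747570
4 40473 310588 3436982
5 37119 313942 3123040
6 33728 317333 2805707
7 30301 320760 2484947
8 26837 324224 2160723
9 23335 327726 1832997
10 19796 331265 1501732
11 16218 334843 1166889
12 12602 338459 828430
13 8947 342114 486316
14 5252 345809 140507
15 1517 140507 0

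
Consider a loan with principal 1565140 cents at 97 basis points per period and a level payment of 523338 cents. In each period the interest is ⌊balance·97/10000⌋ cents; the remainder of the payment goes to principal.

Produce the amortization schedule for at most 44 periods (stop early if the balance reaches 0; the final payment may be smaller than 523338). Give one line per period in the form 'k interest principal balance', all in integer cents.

1 15181 508157 1056983
2 10252 513086 543897
3 5275 518063 25834
4 250 25834 0

1. interest=⌊1565140·97/10000⌋=15181; principal=523338-15181=508157; balance=1565140-508157=1056983
2. interest=⌊1056983·97/10000⌋=10252; principal=523338-10252=513086; balance=1056983-513086=543897
3. interest=⌊543897·97/10000⌋=5275; principal=523338-5275=518063; balance=543897-518063=25834
4. interest=⌊25834·97/10000⌋=250; principal=min(523338-250,25834)=25834; balance=25834-25834=0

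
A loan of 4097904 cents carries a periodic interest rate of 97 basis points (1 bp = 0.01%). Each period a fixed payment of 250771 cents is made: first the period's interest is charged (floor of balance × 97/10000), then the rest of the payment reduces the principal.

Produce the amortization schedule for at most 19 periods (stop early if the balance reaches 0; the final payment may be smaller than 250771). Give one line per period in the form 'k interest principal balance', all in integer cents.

1 39749 211022 3886882
2 37702 213069 3673813
3 35635 215136 3458677
4 33549 217222 3241455
5 31442 219329 3022126
6 29314 221457 2800669
7 27166 223605 2577064
8 24997 225774 2351290
9 22807 227964 2123326
10 20596 230175 1893151
11 18363 232408 1660743
12 16109 234662 1426081
13 13832 236939 1189142
14 11534 239237 949905
15 9214 241557 708348
16 6870 243901 464447
17 4505 246266 218181
18 2116 218181 0

1. interest=⌊4097904·97/10000⌋=39749; principal=250771-39749=211022; balance=4097904-211022=3886882
2. interest=⌊3886882·97/10000⌋=37702; principal=250771-37702=213069; balance=3886882-213069=3673813
3. interest=⌊3673813·97/10000⌋=35635; principal=250771-35635=215136; balance=3673813-215136=3458677
4. interest=⌊3458677·97/10000⌋=33549; principal=250771-33549=217222; balance=3458677-217222=3241455
5. interest=⌊3241455·97/10000⌋=31442; principal=250771-31442=219329; balance=3241455-219329=3022126
6. interest=⌊3022126·97/10000⌋=29314; principal=250771-29314=221457; balance=3022126-221457=2800669
7. interest=⌊2800669·97/10000⌋=27166; principal=250771-27166=223605; balance=2800669-223605=2577064
8. interest=⌊2577064·97/10000⌋=24997; principal=250771-24997=225774; balance=2577064-225774=2351290
9. interest=⌊2351290·97/10000⌋=22807; principal=250771-22807=227964; balance=2351290-227964=2123326
10. interest=⌊2123326·97/10000⌋=20596; principal=250771-20596=230175; balance=2123326-230175=1893151
11. interest=⌊1893151·97/10000⌋=18363; principal=250771-18363=232408; balance=1893151-232408=1660743
12. interest=⌊1660743·97/10000⌋=16109; principal=250771-16109=234662; balance=1660743-234662=1426081
13. interest=⌊1426081·97/10000⌋=13832; principal=250771-13832=236939; balance=1426081-236939=1189142
14. interest=⌊1189142·97/10000⌋=11534; principal=250771-11534=239237; balance=1189142-239237=949905
15. interest=⌊949905·97/10000⌋=9214; principal=250771-9214=241557; balance=949905-241557=708348
16. interest=⌊708348·97/10000⌋=6870; principal=250771-6870=243901; balance=708348-243901=464447
17. interest=⌊464447·97/10000⌋=4505; principal=250771-4505=246266; balance=464447-246266=218181
18. interest=⌊218181·97/10000⌋=2116; principal=min(250771-2116,218181)=218181; balance=218181-218181=0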